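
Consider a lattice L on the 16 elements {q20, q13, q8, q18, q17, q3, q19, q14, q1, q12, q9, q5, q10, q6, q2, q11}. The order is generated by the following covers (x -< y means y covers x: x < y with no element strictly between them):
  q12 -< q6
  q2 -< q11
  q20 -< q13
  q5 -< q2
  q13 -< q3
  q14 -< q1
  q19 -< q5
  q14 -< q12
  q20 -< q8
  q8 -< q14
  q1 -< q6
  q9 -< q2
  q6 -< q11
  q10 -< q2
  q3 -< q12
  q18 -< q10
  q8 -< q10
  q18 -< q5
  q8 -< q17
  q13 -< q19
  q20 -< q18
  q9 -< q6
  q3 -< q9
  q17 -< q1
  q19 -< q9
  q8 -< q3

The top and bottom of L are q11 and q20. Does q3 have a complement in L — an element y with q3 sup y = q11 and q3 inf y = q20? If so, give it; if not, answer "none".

none

For every candidate y, either q3 ∨ y ≠ q11 or q3 ∧ y ≠ q20; no complement exists.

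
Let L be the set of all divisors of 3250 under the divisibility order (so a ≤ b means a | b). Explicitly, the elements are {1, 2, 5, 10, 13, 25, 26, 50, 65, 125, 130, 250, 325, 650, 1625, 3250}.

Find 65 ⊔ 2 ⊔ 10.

Common upper bounds of {65, 2, 10}: 130, 3250, 650.
The least among these is 130.

130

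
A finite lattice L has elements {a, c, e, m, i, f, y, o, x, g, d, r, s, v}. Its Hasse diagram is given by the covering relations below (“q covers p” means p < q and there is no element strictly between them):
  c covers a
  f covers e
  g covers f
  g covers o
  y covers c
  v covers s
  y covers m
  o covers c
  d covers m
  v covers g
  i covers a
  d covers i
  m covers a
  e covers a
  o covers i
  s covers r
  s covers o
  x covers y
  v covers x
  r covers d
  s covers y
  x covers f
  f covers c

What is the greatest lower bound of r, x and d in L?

m

Common lower bounds of {r, x, d}: a, m.
The greatest among these is m.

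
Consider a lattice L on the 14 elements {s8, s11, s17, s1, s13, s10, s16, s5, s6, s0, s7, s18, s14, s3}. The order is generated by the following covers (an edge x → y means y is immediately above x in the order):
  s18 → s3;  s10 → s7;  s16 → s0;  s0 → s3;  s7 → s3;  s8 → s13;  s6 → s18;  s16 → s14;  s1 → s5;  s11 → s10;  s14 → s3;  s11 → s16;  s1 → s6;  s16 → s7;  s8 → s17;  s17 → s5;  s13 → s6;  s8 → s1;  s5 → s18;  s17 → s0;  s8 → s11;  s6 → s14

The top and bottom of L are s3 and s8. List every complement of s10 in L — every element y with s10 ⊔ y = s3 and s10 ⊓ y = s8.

Need y with s10 ∨ y = s3 and s10 ∧ y = s8.
Checking each element gives: s1, s13, s17, s18, s5, s6.

s1, s13, s17, s18, s5, s6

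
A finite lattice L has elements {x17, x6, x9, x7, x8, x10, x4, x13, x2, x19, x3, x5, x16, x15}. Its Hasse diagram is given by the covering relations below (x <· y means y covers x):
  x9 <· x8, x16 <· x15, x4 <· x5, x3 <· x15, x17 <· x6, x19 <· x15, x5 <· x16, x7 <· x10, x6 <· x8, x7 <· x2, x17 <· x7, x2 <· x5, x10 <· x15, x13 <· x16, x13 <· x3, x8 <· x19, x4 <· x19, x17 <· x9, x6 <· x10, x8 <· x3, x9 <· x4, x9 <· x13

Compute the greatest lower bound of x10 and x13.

x17

Common lower bounds of {x10, x13}: x17.
The greatest among these is x17.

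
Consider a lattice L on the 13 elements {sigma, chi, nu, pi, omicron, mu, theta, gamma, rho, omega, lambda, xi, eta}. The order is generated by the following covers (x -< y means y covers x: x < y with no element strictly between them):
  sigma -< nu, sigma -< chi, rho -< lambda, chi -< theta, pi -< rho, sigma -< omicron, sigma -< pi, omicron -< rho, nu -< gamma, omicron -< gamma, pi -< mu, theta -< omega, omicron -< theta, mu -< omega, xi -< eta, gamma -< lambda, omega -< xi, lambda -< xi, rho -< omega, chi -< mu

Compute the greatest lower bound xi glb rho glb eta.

Common lower bounds of {xi, rho, eta}: omicron, pi, rho, sigma.
The greatest among these is rho.

rho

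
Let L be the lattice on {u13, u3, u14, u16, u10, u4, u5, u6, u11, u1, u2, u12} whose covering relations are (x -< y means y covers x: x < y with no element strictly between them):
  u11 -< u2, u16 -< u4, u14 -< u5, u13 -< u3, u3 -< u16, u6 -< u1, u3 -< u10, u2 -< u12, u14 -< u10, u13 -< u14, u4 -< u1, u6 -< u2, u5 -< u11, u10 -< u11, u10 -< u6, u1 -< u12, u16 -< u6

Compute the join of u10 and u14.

Common upper bounds of {u10, u14}: u1, u10, u11, u12, u2, u6.
The least among these is u10.

u10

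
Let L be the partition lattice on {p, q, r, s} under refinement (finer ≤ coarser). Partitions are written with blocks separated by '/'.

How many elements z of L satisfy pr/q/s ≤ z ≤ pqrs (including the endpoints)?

5

The interval [pr/q/s, pqrs] = {pqr/s, pqrs, pr/q/s, pr/qs, prs/q}, which has 5 elements.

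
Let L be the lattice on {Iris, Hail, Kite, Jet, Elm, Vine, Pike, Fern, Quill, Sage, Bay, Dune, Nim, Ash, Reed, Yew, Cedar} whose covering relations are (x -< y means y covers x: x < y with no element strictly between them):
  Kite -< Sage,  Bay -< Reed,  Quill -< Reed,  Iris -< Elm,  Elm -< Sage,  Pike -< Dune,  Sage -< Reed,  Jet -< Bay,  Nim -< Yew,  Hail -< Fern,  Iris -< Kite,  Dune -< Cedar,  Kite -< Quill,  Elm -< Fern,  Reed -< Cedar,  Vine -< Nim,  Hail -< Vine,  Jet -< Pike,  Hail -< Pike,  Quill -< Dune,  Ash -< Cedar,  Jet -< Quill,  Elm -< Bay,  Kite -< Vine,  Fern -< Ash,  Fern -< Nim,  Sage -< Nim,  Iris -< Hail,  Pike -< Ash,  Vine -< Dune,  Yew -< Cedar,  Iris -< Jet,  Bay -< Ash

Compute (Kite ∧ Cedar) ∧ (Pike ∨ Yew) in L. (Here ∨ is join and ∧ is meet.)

Kite ∧ Cedar = Kite
Pike ∨ Yew = Cedar
Kite ∧ Cedar = Kite

Kite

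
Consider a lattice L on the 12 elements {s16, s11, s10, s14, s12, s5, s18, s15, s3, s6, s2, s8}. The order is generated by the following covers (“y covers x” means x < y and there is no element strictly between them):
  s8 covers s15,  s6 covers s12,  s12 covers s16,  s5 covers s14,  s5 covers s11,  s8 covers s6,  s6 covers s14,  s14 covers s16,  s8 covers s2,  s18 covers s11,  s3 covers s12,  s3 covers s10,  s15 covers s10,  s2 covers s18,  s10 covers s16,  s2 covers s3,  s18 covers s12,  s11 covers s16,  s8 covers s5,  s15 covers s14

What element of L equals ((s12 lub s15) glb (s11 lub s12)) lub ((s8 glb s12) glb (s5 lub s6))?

s18

s12 ∨ s15 = s8
s11 ∨ s12 = s18
s8 ∧ s18 = s18
s8 ∧ s12 = s12
s5 ∨ s6 = s8
s12 ∧ s8 = s12
s18 ∨ s12 = s18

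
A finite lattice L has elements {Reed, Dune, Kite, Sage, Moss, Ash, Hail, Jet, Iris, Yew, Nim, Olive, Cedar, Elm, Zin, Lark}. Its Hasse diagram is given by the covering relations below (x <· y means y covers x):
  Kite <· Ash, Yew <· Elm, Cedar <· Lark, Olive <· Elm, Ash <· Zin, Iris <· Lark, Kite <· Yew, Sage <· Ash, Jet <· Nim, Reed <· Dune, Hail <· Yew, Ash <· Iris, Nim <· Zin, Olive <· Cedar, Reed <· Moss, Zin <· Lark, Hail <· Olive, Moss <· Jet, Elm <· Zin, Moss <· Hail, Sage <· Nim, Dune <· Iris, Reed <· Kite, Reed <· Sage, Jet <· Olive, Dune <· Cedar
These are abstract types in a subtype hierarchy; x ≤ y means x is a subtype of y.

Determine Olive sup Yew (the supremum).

Common upper bounds of {Olive, Yew}: Elm, Lark, Zin.
The least among these is Elm.

Elm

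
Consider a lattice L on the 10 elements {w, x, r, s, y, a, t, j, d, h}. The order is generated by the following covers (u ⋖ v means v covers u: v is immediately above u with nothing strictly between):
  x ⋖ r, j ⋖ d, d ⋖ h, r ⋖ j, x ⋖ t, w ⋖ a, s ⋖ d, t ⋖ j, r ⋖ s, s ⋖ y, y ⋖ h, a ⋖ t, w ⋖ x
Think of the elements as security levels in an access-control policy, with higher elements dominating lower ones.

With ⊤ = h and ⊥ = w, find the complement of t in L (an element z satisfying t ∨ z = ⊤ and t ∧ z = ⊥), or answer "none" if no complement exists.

none

For every candidate z, either t ∨ z ≠ h or t ∧ z ≠ w; no complement exists.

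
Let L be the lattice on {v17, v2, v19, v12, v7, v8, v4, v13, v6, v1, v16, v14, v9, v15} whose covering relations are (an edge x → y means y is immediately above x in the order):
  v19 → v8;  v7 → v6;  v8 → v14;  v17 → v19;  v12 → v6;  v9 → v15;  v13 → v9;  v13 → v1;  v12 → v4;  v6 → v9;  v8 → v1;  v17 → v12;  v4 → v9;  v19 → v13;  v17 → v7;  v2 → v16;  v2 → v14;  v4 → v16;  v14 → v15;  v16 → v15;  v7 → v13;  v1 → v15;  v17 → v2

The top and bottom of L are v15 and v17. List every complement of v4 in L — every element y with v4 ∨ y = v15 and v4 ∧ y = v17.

Need y with v4 ∨ y = v15 and v4 ∧ y = v17.
Checking each element gives: v1, v14, v8.

v1, v14, v8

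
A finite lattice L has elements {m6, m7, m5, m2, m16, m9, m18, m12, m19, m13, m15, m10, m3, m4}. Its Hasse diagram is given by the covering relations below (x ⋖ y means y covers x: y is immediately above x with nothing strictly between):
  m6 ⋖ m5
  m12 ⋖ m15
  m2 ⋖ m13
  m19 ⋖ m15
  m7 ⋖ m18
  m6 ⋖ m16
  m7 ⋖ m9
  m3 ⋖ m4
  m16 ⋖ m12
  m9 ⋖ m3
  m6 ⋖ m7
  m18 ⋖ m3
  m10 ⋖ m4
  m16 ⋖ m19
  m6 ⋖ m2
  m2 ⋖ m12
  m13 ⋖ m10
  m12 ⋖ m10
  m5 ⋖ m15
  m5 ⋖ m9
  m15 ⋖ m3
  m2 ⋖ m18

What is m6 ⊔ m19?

m19

Common upper bounds of {m6, m19}: m15, m19, m3, m4.
The least among these is m19.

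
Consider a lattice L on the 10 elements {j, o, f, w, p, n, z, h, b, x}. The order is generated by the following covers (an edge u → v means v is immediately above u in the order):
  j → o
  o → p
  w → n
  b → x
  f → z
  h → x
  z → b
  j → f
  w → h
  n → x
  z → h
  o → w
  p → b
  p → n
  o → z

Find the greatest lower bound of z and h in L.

Common lower bounds of {z, h}: f, j, o, z.
The greatest among these is z.

z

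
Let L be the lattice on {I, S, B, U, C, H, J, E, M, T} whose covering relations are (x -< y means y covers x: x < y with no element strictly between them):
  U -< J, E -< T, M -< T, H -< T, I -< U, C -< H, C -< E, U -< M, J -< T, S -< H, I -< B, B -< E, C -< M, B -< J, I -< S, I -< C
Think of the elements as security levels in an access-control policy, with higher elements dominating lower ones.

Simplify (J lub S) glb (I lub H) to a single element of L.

H

J ∨ S = T
I ∨ H = H
T ∧ H = H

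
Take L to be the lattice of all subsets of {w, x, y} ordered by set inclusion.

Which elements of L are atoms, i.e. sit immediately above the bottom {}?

{w}, {x}, {y}

The atoms are exactly the elements that cover {}: {w}, {x}, {y}.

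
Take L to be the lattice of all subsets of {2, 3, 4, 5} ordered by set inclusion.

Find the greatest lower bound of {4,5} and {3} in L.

∅

Under ⊆, meet is intersection: {4,5} ∩ {3} = ∅.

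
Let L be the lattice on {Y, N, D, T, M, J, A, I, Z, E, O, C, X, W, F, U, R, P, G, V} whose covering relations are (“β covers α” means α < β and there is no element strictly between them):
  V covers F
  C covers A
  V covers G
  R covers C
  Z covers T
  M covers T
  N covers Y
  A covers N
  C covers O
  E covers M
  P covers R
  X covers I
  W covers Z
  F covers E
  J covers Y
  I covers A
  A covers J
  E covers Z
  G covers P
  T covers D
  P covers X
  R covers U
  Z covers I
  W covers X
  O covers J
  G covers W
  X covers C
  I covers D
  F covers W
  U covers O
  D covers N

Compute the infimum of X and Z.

Common lower bounds of {X, Z}: A, D, I, J, N, Y.
The greatest among these is I.

I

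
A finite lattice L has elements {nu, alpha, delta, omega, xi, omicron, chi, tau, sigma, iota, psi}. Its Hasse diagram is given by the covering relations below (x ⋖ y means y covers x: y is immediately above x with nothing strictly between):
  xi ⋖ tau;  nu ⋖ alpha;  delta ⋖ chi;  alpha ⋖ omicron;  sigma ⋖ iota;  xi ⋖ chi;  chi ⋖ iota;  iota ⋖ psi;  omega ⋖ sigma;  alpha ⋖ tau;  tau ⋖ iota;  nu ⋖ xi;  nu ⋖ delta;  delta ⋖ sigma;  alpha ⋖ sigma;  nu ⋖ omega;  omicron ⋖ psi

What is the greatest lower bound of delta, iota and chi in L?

Common lower bounds of {delta, iota, chi}: delta, nu.
The greatest among these is delta.

delta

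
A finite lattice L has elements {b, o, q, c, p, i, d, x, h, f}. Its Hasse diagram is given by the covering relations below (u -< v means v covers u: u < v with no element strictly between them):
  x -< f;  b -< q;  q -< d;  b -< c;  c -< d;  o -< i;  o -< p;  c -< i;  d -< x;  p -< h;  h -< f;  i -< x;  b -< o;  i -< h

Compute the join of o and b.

o

Common upper bounds of {o, b}: f, h, i, o, p, x.
The least among these is o.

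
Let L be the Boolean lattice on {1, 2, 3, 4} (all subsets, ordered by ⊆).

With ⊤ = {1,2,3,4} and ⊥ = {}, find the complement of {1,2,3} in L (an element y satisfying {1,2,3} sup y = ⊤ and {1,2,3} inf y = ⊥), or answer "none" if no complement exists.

Need y with {1,2,3} ∨ y = {1,2,3,4} and {1,2,3} ∧ y = {}.
Checking each element gives: {4}.

{4}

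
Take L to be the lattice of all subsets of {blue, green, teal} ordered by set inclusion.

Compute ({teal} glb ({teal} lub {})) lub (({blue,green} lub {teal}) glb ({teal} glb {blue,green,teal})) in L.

{teal}

{teal} ∨ {} = {teal}
{teal} ∧ {teal} = {teal}
{blue,green} ∨ {teal} = {blue,green,teal}
{teal} ∧ {blue,green,teal} = {teal}
{blue,green,teal} ∧ {teal} = {teal}
{teal} ∨ {teal} = {teal}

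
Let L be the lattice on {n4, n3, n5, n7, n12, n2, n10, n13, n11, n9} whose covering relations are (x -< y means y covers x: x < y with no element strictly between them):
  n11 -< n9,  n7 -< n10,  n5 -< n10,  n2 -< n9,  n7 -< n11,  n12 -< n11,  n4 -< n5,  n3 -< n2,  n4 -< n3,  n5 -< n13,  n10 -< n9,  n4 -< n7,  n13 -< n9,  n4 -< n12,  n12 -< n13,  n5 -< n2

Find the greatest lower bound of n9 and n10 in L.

Common lower bounds of {n9, n10}: n10, n4, n5, n7.
The greatest among these is n10.

n10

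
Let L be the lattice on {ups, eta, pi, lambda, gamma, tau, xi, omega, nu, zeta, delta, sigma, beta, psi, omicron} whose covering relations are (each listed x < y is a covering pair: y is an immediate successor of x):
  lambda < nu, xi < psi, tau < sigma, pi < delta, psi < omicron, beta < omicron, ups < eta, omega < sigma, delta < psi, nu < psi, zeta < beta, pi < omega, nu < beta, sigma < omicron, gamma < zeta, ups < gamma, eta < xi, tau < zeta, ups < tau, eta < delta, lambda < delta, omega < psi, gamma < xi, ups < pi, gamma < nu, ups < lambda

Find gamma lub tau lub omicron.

omicron

Common upper bounds of {gamma, tau, omicron}: omicron.
The least among these is omicron.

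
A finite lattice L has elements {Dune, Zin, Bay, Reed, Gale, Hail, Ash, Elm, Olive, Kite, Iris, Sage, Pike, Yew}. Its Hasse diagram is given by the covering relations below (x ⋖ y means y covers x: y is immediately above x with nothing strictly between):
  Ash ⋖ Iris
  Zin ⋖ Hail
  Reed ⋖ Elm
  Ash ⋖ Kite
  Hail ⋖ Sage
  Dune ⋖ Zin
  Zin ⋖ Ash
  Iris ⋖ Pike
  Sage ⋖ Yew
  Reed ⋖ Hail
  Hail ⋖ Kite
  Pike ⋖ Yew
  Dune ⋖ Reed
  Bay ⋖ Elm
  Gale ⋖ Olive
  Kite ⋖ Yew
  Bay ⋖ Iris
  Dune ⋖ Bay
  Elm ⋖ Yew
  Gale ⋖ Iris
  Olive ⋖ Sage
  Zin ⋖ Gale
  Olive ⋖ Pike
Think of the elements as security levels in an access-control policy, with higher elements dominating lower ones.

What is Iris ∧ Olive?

Common lower bounds of {Iris, Olive}: Dune, Gale, Zin.
The greatest among these is Gale.

Gale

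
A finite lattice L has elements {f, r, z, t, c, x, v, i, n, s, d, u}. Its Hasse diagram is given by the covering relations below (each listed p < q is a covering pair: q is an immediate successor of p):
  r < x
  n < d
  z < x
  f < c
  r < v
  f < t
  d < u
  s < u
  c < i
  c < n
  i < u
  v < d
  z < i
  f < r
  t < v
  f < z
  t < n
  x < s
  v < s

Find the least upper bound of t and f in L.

t

Common upper bounds of {t, f}: d, n, s, t, u, v.
The least among these is t.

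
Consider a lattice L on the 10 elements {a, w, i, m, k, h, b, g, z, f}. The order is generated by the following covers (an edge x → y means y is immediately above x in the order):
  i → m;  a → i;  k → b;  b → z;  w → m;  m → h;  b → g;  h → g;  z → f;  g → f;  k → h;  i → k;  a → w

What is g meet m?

Common lower bounds of {g, m}: a, i, m, w.
The greatest among these is m.

m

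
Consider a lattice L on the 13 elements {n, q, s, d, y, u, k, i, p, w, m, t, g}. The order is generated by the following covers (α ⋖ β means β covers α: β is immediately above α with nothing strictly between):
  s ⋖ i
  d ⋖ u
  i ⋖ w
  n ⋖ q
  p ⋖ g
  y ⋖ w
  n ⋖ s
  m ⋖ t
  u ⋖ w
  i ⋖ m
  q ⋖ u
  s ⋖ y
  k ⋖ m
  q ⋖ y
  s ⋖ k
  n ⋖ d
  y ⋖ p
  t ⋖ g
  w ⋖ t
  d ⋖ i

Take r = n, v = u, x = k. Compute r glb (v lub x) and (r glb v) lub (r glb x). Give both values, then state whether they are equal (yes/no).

v lub x = t, so r glb (v lub x) = n glb t = n.
r glb v = n and r glb x = n, so (r glb v) lub (r glb x) = n lub n = n.
Equal: yes.

n; n; yes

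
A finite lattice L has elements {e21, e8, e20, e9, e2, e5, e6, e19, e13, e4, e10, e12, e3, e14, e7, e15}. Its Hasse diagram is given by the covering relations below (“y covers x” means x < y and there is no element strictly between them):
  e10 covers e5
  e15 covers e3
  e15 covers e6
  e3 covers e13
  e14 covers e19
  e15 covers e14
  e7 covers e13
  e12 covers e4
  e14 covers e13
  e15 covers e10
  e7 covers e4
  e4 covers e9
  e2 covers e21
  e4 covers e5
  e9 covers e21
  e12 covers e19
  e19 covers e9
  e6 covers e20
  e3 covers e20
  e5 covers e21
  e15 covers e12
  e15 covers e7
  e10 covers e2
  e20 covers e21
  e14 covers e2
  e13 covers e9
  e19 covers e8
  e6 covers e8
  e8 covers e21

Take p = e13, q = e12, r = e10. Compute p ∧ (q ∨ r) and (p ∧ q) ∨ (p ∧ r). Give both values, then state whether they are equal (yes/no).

q ∨ r = e15, so p ∧ (q ∨ r) = e13 ∧ e15 = e13.
p ∧ q = e9 and p ∧ r = e21, so (p ∧ q) ∨ (p ∧ r) = e9 ∨ e21 = e9.
Equal: no.

e13; e9; no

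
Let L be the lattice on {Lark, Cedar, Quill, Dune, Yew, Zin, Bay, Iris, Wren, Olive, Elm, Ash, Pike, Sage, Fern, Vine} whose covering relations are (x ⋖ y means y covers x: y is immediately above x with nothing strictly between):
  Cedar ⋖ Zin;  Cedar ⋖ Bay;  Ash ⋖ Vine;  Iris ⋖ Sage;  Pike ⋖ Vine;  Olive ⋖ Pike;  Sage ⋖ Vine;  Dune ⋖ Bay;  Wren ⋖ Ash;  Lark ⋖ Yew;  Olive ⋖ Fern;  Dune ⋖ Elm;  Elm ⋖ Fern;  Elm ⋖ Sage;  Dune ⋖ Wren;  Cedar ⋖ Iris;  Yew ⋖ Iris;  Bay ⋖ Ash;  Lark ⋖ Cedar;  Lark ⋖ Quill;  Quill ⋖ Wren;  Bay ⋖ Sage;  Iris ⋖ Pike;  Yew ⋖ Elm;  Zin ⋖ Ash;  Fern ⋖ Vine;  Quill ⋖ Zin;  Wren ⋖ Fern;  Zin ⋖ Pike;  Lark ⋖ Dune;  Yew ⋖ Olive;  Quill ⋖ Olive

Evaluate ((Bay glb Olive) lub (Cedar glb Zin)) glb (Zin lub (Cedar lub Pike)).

Cedar

Bay ∧ Olive = Lark
Cedar ∧ Zin = Cedar
Lark ∨ Cedar = Cedar
Cedar ∨ Pike = Pike
Zin ∨ Pike = Pike
Cedar ∧ Pike = Cedar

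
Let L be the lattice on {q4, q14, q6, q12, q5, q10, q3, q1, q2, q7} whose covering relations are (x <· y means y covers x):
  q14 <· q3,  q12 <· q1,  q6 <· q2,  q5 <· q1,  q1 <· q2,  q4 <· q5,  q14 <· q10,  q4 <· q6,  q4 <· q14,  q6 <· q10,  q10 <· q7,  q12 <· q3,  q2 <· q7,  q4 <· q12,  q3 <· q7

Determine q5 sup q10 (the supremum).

Common upper bounds of {q5, q10}: q7.
The least among these is q7.

q7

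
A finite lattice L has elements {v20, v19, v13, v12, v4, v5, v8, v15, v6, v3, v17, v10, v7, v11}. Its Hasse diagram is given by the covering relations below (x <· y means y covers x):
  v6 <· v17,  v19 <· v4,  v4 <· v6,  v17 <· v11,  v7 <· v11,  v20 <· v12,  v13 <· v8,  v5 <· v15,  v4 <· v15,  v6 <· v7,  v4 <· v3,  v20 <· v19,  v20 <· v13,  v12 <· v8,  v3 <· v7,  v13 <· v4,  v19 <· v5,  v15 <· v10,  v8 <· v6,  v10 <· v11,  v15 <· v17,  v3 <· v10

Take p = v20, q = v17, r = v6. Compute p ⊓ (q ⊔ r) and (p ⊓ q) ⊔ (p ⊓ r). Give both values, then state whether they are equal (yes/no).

q ⊔ r = v17, so p ⊓ (q ⊔ r) = v20 ⊓ v17 = v20.
p ⊓ q = v20 and p ⊓ r = v20, so (p ⊓ q) ⊔ (p ⊓ r) = v20 ⊔ v20 = v20.
Equal: yes.

v20; v20; yes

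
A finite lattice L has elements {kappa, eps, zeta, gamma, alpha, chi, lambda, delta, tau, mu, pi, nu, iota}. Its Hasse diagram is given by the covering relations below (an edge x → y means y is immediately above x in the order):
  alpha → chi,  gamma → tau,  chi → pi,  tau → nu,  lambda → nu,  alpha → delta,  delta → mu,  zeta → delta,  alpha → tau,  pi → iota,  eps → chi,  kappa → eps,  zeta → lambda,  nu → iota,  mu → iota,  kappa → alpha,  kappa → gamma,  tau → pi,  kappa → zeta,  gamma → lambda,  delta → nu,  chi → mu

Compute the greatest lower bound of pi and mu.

chi

Common lower bounds of {pi, mu}: alpha, chi, eps, kappa.
The greatest among these is chi.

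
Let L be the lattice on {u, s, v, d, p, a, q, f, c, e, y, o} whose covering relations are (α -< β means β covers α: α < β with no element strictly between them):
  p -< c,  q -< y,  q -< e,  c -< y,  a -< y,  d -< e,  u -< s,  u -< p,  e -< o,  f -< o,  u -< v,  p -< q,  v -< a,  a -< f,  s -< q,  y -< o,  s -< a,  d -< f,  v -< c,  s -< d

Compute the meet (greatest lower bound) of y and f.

a

Common lower bounds of {y, f}: a, s, u, v.
The greatest among these is a.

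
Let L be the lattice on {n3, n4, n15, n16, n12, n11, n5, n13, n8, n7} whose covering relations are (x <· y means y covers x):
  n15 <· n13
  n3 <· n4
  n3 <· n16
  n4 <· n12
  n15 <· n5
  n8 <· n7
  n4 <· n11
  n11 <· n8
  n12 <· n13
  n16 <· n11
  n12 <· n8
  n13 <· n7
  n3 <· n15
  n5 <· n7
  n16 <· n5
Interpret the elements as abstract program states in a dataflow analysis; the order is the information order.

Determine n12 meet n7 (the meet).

n12

Common lower bounds of {n12, n7}: n12, n3, n4.
The greatest among these is n12.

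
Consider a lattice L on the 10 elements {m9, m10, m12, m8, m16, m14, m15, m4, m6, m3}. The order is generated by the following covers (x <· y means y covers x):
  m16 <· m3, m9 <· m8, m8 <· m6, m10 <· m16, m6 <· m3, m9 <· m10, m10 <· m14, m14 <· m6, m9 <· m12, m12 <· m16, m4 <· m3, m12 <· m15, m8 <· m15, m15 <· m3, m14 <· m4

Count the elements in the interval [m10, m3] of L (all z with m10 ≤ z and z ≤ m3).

The interval [m10, m3] = {m10, m14, m16, m3, m4, m6}, which has 6 elements.

6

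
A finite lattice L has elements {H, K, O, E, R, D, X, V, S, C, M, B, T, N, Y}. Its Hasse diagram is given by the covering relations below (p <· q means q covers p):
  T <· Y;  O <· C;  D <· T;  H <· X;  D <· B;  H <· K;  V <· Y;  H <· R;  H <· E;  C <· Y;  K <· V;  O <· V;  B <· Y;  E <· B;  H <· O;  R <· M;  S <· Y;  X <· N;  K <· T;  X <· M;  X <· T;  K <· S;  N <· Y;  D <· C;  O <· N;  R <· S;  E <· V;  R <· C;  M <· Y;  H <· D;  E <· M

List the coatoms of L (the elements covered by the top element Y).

B, C, M, N, S, T, V

The coatoms are exactly the elements covered by Y: B, C, M, N, S, T, V.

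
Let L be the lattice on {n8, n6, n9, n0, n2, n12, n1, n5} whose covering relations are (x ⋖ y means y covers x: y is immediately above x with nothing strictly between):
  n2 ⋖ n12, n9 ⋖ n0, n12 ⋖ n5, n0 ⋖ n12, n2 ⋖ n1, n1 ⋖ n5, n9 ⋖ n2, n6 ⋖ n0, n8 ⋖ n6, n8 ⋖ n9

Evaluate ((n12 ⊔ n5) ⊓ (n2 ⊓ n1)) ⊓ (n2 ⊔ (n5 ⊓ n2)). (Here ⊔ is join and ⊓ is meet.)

n2

n12 ∨ n5 = n5
n2 ∧ n1 = n2
n5 ∧ n2 = n2
n5 ∧ n2 = n2
n2 ∨ n2 = n2
n2 ∧ n2 = n2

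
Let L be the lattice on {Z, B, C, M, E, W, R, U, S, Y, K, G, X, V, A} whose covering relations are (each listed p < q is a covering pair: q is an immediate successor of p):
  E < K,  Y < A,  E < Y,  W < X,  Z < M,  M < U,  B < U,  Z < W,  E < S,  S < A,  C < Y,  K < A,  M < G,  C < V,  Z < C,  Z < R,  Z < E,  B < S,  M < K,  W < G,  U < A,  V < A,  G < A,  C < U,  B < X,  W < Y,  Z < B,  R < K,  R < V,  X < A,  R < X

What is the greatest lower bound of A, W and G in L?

Common lower bounds of {A, W, G}: W, Z.
The greatest among these is W.

W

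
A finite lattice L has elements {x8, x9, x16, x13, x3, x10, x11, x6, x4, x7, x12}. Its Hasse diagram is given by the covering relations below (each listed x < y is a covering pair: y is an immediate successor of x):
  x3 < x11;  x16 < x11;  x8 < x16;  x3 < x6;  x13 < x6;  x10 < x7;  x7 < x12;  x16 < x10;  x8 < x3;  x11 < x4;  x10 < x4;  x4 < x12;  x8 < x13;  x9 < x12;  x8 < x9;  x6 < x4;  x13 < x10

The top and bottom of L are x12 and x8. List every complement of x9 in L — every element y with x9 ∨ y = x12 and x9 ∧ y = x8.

Need y with x9 ∨ y = x12 and x9 ∧ y = x8.
Checking each element gives: x10, x11, x13, x16, x3, x4, x6, x7.

x10, x11, x13, x16, x3, x4, x6, x7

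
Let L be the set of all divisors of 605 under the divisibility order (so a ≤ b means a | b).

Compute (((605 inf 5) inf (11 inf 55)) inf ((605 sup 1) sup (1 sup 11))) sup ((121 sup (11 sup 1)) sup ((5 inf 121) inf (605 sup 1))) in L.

605 ∧ 5 = 5
11 ∧ 55 = 11
5 ∧ 11 = 1
605 ∨ 1 = 605
1 ∨ 11 = 11
605 ∨ 11 = 605
1 ∧ 605 = 1
11 ∨ 1 = 11
121 ∨ 11 = 121
5 ∧ 121 = 1
605 ∨ 1 = 605
1 ∧ 605 = 1
121 ∨ 1 = 121
1 ∨ 121 = 121

121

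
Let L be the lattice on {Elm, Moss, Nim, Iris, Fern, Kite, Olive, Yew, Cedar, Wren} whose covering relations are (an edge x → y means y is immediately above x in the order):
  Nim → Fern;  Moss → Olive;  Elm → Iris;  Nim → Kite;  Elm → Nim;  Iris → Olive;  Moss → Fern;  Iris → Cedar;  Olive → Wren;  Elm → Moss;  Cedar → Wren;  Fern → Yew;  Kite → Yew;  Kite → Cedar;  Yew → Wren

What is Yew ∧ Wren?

Common lower bounds of {Yew, Wren}: Elm, Fern, Kite, Moss, Nim, Yew.
The greatest among these is Yew.

Yew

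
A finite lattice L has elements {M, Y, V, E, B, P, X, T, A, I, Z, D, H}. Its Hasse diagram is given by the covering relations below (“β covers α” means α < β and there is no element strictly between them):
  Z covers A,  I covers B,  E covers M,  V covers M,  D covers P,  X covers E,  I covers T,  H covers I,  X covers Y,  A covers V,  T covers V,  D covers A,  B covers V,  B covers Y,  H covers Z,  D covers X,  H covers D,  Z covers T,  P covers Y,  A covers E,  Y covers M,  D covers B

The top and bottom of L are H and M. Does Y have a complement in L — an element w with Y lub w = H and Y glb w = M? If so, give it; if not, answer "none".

Z

Need w with Y ∨ w = H and Y ∧ w = M.
Checking each element gives: Z.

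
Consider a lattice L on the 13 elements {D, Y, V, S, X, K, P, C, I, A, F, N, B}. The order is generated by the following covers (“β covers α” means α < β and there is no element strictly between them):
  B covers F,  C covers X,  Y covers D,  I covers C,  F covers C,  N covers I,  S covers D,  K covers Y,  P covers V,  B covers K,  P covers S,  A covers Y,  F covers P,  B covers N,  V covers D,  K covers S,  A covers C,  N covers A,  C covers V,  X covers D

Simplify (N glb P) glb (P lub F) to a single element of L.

N ∧ P = V
P ∨ F = F
V ∧ F = V

V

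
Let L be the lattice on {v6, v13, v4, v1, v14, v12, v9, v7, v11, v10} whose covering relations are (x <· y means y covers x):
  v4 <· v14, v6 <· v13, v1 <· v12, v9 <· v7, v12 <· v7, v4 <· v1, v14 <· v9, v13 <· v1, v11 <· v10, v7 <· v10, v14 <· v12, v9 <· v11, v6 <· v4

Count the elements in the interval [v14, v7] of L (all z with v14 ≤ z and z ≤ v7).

4

The interval [v14, v7] = {v12, v14, v7, v9}, which has 4 elements.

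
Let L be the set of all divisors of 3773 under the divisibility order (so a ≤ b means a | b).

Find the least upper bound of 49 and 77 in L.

In the divisibility order, the join is the least common multiple: lcm(49, 77) = 539.

539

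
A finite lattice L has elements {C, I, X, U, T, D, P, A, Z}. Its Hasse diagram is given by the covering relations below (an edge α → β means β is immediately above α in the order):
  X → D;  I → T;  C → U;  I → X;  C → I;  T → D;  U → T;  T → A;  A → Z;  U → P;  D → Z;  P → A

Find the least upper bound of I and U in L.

T

Common upper bounds of {I, U}: A, D, T, Z.
The least among these is T.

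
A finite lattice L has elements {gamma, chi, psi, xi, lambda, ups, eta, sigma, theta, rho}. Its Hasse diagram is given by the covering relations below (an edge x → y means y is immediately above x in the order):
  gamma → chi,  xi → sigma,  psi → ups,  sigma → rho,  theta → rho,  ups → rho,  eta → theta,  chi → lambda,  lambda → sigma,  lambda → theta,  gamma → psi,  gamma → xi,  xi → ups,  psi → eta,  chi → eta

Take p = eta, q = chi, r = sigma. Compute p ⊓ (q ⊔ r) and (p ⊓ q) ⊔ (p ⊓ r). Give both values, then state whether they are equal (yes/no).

chi; chi; yes

q ⊔ r = sigma, so p ⊓ (q ⊔ r) = eta ⊓ sigma = chi.
p ⊓ q = chi and p ⊓ r = chi, so (p ⊓ q) ⊔ (p ⊓ r) = chi ⊔ chi = chi.
Equal: yes.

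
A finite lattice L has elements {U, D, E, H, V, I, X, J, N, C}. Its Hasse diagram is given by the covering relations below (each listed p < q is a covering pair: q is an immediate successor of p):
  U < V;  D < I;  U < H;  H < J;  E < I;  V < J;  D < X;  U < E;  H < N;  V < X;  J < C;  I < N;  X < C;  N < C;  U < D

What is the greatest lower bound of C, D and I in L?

D

Common lower bounds of {C, D, I}: D, U.
The greatest among these is D.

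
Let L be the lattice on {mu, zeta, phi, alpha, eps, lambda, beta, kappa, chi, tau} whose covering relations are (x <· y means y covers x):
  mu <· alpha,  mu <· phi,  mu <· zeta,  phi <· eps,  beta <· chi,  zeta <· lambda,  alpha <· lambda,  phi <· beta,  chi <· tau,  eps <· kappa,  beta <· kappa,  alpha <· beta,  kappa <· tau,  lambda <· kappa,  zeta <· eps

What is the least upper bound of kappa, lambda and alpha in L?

Common upper bounds of {kappa, lambda, alpha}: kappa, tau.
The least among these is kappa.

kappa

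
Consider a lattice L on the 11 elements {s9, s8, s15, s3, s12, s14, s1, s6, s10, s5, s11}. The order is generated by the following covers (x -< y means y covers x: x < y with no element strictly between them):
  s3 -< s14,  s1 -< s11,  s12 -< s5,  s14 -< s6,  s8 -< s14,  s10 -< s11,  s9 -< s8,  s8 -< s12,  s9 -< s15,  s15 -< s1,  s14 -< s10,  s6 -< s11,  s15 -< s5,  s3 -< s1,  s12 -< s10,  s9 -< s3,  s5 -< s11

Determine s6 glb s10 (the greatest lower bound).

Common lower bounds of {s6, s10}: s14, s3, s8, s9.
The greatest among these is s14.

s14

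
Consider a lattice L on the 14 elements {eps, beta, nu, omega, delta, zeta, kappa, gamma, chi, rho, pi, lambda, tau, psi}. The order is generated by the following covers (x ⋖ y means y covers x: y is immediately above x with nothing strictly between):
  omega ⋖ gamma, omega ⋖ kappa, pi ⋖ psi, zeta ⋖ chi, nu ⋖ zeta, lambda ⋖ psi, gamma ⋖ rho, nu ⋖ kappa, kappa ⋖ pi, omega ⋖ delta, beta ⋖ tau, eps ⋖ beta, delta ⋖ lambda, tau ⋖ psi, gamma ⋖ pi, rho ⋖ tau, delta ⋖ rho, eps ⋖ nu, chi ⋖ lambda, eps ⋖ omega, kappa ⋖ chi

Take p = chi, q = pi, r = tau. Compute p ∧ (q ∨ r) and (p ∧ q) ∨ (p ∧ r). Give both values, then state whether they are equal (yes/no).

chi; kappa; no

q ∨ r = psi, so p ∧ (q ∨ r) = chi ∧ psi = chi.
p ∧ q = kappa and p ∧ r = omega, so (p ∧ q) ∨ (p ∧ r) = kappa ∨ omega = kappa.
Equal: no.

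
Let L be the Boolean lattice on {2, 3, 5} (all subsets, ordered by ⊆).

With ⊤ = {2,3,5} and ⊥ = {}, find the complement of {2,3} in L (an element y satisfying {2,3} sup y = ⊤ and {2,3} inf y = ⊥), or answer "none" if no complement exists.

Need y with {2,3} ∨ y = {2,3,5} and {2,3} ∧ y = {}.
Checking each element gives: {5}.

{5}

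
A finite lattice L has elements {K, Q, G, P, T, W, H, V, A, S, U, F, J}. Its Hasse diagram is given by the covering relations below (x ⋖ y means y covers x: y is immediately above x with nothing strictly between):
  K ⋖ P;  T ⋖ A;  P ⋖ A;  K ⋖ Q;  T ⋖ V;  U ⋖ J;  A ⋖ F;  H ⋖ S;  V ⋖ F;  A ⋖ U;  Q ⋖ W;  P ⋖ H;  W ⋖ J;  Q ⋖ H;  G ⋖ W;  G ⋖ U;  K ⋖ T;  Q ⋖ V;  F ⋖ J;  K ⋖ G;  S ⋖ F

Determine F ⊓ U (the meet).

A

Common lower bounds of {F, U}: A, K, P, T.
The greatest among these is A.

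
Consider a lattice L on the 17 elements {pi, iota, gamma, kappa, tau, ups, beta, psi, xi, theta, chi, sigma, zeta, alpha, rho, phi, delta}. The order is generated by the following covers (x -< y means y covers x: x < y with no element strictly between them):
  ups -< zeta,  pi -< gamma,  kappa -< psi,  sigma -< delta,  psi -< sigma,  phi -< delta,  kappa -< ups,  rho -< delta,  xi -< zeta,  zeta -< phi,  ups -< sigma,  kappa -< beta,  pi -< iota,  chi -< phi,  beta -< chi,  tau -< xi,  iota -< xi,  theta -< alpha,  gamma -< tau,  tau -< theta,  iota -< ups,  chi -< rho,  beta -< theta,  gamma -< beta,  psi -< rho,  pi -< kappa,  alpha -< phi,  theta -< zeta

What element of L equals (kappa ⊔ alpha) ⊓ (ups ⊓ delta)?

kappa

kappa ∨ alpha = alpha
ups ∧ delta = ups
alpha ∧ ups = kappa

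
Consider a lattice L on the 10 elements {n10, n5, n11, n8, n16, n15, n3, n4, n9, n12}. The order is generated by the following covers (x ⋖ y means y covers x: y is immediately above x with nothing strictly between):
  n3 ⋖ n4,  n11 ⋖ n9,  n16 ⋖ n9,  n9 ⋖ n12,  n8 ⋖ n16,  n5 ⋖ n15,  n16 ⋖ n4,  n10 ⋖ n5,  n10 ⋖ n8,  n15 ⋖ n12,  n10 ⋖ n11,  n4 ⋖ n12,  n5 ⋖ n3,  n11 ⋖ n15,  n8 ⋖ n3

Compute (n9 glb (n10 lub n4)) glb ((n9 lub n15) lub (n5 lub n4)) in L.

n10 ∨ n4 = n4
n9 ∧ n4 = n16
n9 ∨ n15 = n12
n5 ∨ n4 = n4
n12 ∨ n4 = n12
n16 ∧ n12 = n16

n16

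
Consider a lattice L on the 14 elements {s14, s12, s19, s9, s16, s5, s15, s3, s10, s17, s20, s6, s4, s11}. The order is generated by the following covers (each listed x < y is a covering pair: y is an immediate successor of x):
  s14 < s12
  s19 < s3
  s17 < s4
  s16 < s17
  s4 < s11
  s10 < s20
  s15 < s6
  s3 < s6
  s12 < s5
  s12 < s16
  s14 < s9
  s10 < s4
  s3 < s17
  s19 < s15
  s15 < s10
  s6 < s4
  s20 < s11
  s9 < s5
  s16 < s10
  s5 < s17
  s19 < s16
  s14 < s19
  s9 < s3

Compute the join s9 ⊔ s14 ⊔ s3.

s3

Common upper bounds of {s9, s14, s3}: s11, s17, s3, s4, s6.
The least among these is s3.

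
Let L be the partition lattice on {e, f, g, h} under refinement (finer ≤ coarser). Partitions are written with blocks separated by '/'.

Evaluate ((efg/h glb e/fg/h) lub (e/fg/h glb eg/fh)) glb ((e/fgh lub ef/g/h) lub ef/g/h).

e/fg/h

efg/h ∧ e/fg/h = e/fg/h
e/fg/h ∧ eg/fh = e/f/g/h
e/fg/h ∨ e/f/g/h = e/fg/h
e/fgh ∨ ef/g/h = efgh
efgh ∨ ef/g/h = efgh
e/fg/h ∧ efgh = e/fg/h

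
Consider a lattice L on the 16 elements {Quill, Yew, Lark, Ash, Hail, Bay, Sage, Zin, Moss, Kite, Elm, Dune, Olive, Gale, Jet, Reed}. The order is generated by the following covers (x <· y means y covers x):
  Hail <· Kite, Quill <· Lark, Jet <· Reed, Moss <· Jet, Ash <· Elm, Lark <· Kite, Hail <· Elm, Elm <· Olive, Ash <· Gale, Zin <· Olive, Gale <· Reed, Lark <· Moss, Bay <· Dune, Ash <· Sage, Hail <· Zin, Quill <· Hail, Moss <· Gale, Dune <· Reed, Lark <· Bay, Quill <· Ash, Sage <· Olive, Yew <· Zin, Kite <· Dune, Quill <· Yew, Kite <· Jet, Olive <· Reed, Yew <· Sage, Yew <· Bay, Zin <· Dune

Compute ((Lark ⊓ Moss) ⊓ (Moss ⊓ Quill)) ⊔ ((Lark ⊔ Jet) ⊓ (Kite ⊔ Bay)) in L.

Lark ∧ Moss = Lark
Moss ∧ Quill = Quill
Lark ∧ Quill = Quill
Lark ∨ Jet = Jet
Kite ∨ Bay = Dune
Jet ∧ Dune = Kite
Quill ∨ Kite = Kite

Kite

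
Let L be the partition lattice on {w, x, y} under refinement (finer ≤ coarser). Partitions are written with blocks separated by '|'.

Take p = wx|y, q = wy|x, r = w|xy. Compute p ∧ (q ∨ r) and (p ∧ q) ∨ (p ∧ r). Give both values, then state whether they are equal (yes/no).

q ∨ r = wxy, so p ∧ (q ∨ r) = wx|y ∧ wxy = wx|y.
p ∧ q = w|x|y and p ∧ r = w|x|y, so (p ∧ q) ∨ (p ∧ r) = w|x|y ∨ w|x|y = w|x|y.
Equal: no.

wx|y; w|x|y; no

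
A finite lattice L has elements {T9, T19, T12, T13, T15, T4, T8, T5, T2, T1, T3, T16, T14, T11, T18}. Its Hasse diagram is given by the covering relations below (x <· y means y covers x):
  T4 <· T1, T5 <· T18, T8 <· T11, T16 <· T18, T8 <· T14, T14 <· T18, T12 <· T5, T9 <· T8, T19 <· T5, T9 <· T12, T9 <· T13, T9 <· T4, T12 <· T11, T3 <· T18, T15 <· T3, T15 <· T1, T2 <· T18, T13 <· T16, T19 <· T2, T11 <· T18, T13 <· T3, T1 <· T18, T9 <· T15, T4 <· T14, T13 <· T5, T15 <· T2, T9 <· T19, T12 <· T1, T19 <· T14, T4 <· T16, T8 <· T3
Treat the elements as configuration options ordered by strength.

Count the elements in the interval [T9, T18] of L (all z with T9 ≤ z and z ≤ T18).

15

The interval [T9, T18] = {T1, T11, T12, T13, T14, T15, T16, T18, T19, T2, T3, T4, T5, T8, T9}, which has 15 elements.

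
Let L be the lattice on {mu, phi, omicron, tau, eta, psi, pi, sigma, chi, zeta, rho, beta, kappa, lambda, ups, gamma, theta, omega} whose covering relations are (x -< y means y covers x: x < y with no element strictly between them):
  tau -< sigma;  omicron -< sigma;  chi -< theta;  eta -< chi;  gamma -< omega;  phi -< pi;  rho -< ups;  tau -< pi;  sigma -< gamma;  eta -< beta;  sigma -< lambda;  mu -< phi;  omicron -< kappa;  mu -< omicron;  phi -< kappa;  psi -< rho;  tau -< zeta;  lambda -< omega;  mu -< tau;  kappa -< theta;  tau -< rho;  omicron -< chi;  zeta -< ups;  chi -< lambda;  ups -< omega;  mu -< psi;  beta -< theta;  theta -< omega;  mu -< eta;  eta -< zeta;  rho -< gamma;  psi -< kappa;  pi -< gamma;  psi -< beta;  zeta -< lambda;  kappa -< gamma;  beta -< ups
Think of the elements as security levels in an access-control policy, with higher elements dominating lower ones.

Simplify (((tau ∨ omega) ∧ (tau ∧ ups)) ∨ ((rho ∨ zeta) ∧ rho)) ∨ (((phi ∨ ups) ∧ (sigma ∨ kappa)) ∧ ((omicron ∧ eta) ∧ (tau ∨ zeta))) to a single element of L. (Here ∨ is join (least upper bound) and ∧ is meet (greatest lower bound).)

rho

tau ∨ omega = omega
tau ∧ ups = tau
omega ∧ tau = tau
rho ∨ zeta = ups
ups ∧ rho = rho
tau ∨ rho = rho
phi ∨ ups = omega
sigma ∨ kappa = gamma
omega ∧ gamma = gamma
omicron ∧ eta = mu
tau ∨ zeta = zeta
mu ∧ zeta = mu
gamma ∧ mu = mu
rho ∨ mu = rho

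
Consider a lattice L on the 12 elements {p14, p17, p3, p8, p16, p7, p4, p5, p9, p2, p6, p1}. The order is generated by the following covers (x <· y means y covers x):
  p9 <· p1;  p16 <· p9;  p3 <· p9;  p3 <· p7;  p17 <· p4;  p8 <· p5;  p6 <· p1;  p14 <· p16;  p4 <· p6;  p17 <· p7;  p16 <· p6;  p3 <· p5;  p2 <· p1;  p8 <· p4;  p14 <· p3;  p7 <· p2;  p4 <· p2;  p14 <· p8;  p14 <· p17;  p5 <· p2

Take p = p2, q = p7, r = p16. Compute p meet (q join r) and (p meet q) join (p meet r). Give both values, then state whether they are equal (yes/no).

q join r = p1, so p meet (q join r) = p2 meet p1 = p2.
p meet q = p7 and p meet r = p14, so (p meet q) join (p meet r) = p7 join p14 = p7.
Equal: no.

p2; p7; no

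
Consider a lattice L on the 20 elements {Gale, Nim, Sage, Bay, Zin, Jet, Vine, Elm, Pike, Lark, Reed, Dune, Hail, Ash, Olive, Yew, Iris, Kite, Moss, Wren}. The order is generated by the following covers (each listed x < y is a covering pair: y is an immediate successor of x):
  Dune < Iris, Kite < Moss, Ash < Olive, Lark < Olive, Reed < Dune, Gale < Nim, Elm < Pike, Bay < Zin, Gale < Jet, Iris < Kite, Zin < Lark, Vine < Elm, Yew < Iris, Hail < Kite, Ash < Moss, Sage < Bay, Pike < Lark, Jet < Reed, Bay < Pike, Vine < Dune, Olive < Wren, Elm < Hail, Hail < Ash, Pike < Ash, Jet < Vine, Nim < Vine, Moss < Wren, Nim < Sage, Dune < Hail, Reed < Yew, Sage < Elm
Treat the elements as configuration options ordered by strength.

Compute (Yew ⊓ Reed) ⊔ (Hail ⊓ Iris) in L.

Yew ∧ Reed = Reed
Hail ∧ Iris = Dune
Reed ∨ Dune = Dune

Dune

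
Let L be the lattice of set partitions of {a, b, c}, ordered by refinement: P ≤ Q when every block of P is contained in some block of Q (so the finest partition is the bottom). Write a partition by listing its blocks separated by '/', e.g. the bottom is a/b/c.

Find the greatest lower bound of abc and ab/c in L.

The meet (common refinement) of abc and ab/c intersects blocks pairwise, giving ab/c.

ab/c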